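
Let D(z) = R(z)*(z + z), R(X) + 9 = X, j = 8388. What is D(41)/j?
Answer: 656/2097 ≈ 0.31283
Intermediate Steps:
R(X) = -9 + X
D(z) = 2*z*(-9 + z) (D(z) = (-9 + z)*(z + z) = (-9 + z)*(2*z) = 2*z*(-9 + z))
D(41)/j = (2*41*(-9 + 41))/8388 = (2*41*32)*(1/8388) = 2624*(1/8388) = 656/2097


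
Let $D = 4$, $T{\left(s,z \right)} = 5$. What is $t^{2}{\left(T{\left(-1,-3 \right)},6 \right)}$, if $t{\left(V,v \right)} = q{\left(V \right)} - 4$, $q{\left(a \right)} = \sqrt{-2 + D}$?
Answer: $\left(4 - \sqrt{2}\right)^{2} \approx 6.6863$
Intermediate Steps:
$q{\left(a \right)} = \sqrt{2}$ ($q{\left(a \right)} = \sqrt{-2 + 4} = \sqrt{2}$)
$t{\left(V,v \right)} = -4 + \sqrt{2}$ ($t{\left(V,v \right)} = \sqrt{2} - 4 = -4 + \sqrt{2}$)
$t^{2}{\left(T{\left(-1,-3 \right)},6 \right)} = \left(-4 + \sqrt{2}\right)^{2}$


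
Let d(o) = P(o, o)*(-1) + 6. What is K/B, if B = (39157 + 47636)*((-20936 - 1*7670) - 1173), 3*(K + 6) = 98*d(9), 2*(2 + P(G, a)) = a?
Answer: -325/7753826241 ≈ -4.1915e-8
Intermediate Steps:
P(G, a) = -2 + a/2
d(o) = 8 - o/2 (d(o) = (-2 + o/2)*(-1) + 6 = (2 - o/2) + 6 = 8 - o/2)
K = 325/3 (K = -6 + (98*(8 - ½*9))/3 = -6 + (98*(8 - 9/2))/3 = -6 + (98*(7/2))/3 = -6 + (⅓)*343 = -6 + 343/3 = 325/3 ≈ 108.33)
B = -2584608747 (B = 86793*((-20936 - 7670) - 1173) = 86793*(-28606 - 1173) = 86793*(-29779) = -2584608747)
K/B = (325/3)/(-2584608747) = (325/3)*(-1/2584608747) = -325/7753826241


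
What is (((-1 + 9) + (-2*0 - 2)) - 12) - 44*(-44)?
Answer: 1930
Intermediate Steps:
(((-1 + 9) + (-2*0 - 2)) - 12) - 44*(-44) = ((8 + (0 - 2)) - 12) + 1936 = ((8 - 2) - 12) + 1936 = (6 - 12) + 1936 = -6 + 1936 = 1930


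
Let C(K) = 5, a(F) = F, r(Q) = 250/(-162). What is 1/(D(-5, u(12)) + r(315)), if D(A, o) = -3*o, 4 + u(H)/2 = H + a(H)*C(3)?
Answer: -81/33173 ≈ -0.0024417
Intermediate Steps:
r(Q) = -125/81 (r(Q) = 250*(-1/162) = -125/81)
u(H) = -8 + 12*H (u(H) = -8 + 2*(H + H*5) = -8 + 2*(H + 5*H) = -8 + 2*(6*H) = -8 + 12*H)
1/(D(-5, u(12)) + r(315)) = 1/(-3*(-8 + 12*12) - 125/81) = 1/(-3*(-8 + 144) - 125/81) = 1/(-3*136 - 125/81) = 1/(-408 - 125/81) = 1/(-33173/81) = -81/33173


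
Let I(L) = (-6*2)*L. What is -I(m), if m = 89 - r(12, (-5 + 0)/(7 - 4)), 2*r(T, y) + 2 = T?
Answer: 1008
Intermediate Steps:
r(T, y) = -1 + T/2
m = 84 (m = 89 - (-1 + (½)*12) = 89 - (-1 + 6) = 89 - 1*5 = 89 - 5 = 84)
I(L) = -12*L
-I(m) = -(-12)*84 = -1*(-1008) = 1008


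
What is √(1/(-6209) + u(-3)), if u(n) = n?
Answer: 2*I*√28915313/6209 ≈ 1.7321*I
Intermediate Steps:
√(1/(-6209) + u(-3)) = √(1/(-6209) - 3) = √(-1/6209 - 3) = √(-18628/6209) = 2*I*√28915313/6209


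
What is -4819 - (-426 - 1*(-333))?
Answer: -4726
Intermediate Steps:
-4819 - (-426 - 1*(-333)) = -4819 - (-426 + 333) = -4819 - 1*(-93) = -4819 + 93 = -4726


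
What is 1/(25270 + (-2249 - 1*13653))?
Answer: 1/9368 ≈ 0.00010675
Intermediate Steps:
1/(25270 + (-2249 - 1*13653)) = 1/(25270 + (-2249 - 13653)) = 1/(25270 - 15902) = 1/9368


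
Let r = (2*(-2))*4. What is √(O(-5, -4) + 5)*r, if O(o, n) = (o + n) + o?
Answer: -48*I ≈ -48.0*I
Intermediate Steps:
O(o, n) = n + 2*o (O(o, n) = (n + o) + o = n + 2*o)
r = -16 (r = -4*4 = -16)
√(O(-5, -4) + 5)*r = √((-4 + 2*(-5)) + 5)*(-16) = √((-4 - 10) + 5)*(-16) = √(-14 + 5)*(-16) = √(-9)*(-16) = (3*I)*(-16) = -48*I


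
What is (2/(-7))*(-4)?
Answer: 8/7 ≈ 1.1429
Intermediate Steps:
(2/(-7))*(-4) = -⅐*2*(-4) = -2/7*(-4) = 8/7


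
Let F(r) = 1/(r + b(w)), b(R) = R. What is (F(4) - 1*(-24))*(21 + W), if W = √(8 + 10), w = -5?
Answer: 483 + 69*√2 ≈ 580.58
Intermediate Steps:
F(r) = 1/(-5 + r) (F(r) = 1/(r - 5) = 1/(-5 + r))
W = 3*√2 (W = √18 = 3*√2 ≈ 4.2426)
(F(4) - 1*(-24))*(21 + W) = (1/(-5 + 4) - 1*(-24))*(21 + 3*√2) = (1/(-1) + 24)*(21 + 3*√2) = (-1 + 24)*(21 + 3*√2) = 23*(21 + 3*√2) = 483 + 69*√2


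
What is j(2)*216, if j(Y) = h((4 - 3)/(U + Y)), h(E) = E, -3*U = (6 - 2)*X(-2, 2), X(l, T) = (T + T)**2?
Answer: -324/29 ≈ -11.172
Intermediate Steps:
X(l, T) = 4*T**2 (X(l, T) = (2*T)**2 = 4*T**2)
U = -64/3 (U = -(6 - 2)*4*2**2/3 = -4*4*4/3 = -4*16/3 = -1/3*64 = -64/3 ≈ -21.333)
j(Y) = 1/(-64/3 + Y) (j(Y) = (4 - 3)/(-64/3 + Y) = 1/(-64/3 + Y))
j(2)*216 = (3/(-64 + 3*2))*216 = (3/(-64 + 6))*216 = (3/(-58))*216 = (3*(-1/58))*216 = -3/58*216 = -324/29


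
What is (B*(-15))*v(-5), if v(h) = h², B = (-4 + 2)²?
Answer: -1500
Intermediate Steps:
B = 4 (B = (-2)² = 4)
(B*(-15))*v(-5) = (4*(-15))*(-5)² = -60*25 = -1500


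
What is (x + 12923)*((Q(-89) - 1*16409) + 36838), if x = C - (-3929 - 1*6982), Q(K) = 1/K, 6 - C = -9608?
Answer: 60814484640/89 ≈ 6.8331e+8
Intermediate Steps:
C = 9614 (C = 6 - 1*(-9608) = 6 + 9608 = 9614)
x = 20525 (x = 9614 - (-3929 - 1*6982) = 9614 - (-3929 - 6982) = 9614 - 1*(-10911) = 9614 + 10911 = 20525)
(x + 12923)*((Q(-89) - 1*16409) + 36838) = (20525 + 12923)*((1/(-89) - 1*16409) + 36838) = 33448*((-1/89 - 16409) + 36838) = 33448*(-1460402/89 + 36838) = 33448*(1818180/89) = 60814484640/89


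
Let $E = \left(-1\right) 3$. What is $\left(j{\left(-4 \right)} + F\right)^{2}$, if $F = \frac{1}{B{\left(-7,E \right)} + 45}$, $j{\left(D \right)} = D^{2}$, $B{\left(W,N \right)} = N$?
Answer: $\frac{452929}{1764} \approx 256.76$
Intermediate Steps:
$E = -3$
$F = \frac{1}{42}$ ($F = \frac{1}{-3 + 45} = \frac{1}{42} \approx 0.02381$)
$\left(j{\left(-4 \right)} + F\right)^{2} = \left(\left(-4\right)^{2} + \frac{1}{42}\right)^{2} = \left(16 + \frac{1}{42}\right)^{2} = \left(\frac{673}{42}\right)^{2} = \frac{452929}{1764}$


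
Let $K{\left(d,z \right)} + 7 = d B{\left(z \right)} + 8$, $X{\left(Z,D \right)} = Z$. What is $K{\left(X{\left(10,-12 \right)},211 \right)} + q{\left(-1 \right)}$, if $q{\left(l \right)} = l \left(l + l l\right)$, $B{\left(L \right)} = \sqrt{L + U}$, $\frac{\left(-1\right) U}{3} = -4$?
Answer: $1 + 10 \sqrt{223} \approx 150.33$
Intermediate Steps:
$U = 12$ ($U = \left(-3\right) \left(-4\right) = 12$)
$B{\left(L \right)} = \sqrt{12 + L}$ ($B{\left(L \right)} = \sqrt{L + 12} = \sqrt{12 + L}$)
$K{\left(d,z \right)} = 1 + d \sqrt{12 + z}$ ($K{\left(d,z \right)} = -7 + \left(d \sqrt{12 + z} + 8\right) = -7 + \left(8 + d \sqrt{12 + z}\right) = 1 + d \sqrt{12 + z}$)
$q{\left(l \right)} = l \left(l + l^{2}\right)$
$K{\left(X{\left(10,-12 \right)},211 \right)} + q{\left(-1 \right)} = \left(1 + 10 \sqrt{12 + 211}\right) + \left(-1\right)^{2} \left(1 - 1\right) = \left(1 + 10 \sqrt{223}\right) + 1 \cdot 0 = \left(1 + 10 \sqrt{223}\right) + 0 = 1 + 10 \sqrt{223}$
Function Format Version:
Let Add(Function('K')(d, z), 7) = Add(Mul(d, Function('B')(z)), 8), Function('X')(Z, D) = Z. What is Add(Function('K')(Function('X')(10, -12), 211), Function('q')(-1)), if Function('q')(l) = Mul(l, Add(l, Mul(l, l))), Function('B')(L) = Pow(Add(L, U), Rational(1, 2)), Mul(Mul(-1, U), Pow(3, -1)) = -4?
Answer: Add(1, Mul(10, Pow(223, Rational(1, 2)))) ≈ 150.33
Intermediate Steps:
U = 12 (U = Mul(-3, -4) = 12)
Function('B')(L) = Pow(Add(12, L), Rational(1, 2)) (Function('B')(L) = Pow(Add(L, 12), Rational(1, 2)) = Pow(Add(12, L), Rational(1, 2)))
Function('K')(d, z) = Add(1, Mul(d, Pow(Add(12, z), Rational(1, 2)))) (Function('K')(d, z) = Add(-7, Add(Mul(d, Pow(Add(12, z), Rational(1, 2))), 8)) = Add(-7, Add(8, Mul(d, Pow(Add(12, z), Rational(1, 2))))) = Add(1, Mul(d, Pow(Add(12, z), Rational(1, 2)))))
Function('q')(l) = Mul(l, Add(l, Pow(l, 2)))
Add(Function('K')(Function('X')(10, -12), 211), Function('q')(-1)) = Add(Add(1, Mul(10, Pow(Add(12, 211), Rational(1, 2)))), Mul(Pow(-1, 2), Add(1, -1))) = Add(Add(1, Mul(10, Pow(223, Rational(1, 2)))), Mul(1, 0)) = Add(Add(1, Mul(10, Pow(223, Rational(1, 2)))), 0) = Add(1, Mul(10, Pow(223, Rational(1, 2))))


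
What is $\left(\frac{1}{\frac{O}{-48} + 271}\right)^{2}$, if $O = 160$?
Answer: $\frac{9}{644809} \approx 1.3958 \cdot 10^{-5}$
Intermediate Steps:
$\left(\frac{1}{\frac{O}{-48} + 271}\right)^{2} = \left(\frac{1}{\frac{160}{-48} + 271}\right)^{2} = \left(\frac{1}{160 \left(- \frac{1}{48}\right) + 271}\right)^{2} = \left(\frac{1}{- \frac{10}{3} + 271}\right)^{2} = \left(\frac{1}{\frac{803}{3}}\right)^{2} = \left(\frac{3}{803}\right)^{2} = \frac{9}{644809}$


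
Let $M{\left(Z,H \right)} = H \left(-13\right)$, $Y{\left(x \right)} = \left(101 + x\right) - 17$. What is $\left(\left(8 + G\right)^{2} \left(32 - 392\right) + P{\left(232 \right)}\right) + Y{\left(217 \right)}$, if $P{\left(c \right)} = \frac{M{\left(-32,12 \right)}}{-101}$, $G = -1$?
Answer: $- \frac{1751083}{101} \approx -17337.0$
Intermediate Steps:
$Y{\left(x \right)} = 84 + x$
$M{\left(Z,H \right)} = - 13 H$
$P{\left(c \right)} = \frac{156}{101}$ ($P{\left(c \right)} = \frac{\left(-13\right) 12}{-101} = \left(-156\right) \left(- \frac{1}{101}\right) = \frac{156}{101}$)
$\left(\left(8 + G\right)^{2} \left(32 - 392\right) + P{\left(232 \right)}\right) + Y{\left(217 \right)} = \left(\left(8 - 1\right)^{2} \left(32 - 392\right) + \frac{156}{101}\right) + \left(84 + 217\right) = \left(7^{2} \left(-360\right) + \frac{156}{101}\right) + 301 = \left(49 \left(-360\right) + \frac{156}{101}\right) + 301 = \left(-17640 + \frac{156}{101}\right) + 301 = - \frac{1781484}{101} + 301 = - \frac{1751083}{101}$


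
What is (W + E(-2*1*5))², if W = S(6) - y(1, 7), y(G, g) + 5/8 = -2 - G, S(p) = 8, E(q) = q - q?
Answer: 8649/64 ≈ 135.14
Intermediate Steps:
E(q) = 0
y(G, g) = -21/8 - G (y(G, g) = -5/8 + (-2 - G) = -21/8 - G)
W = 93/8 (W = 8 - (-21/8 - 1*1) = 8 - (-21/8 - 1) = 8 - 1*(-29/8) = 8 + 29/8 = 93/8 ≈ 11.625)
(W + E(-2*1*5))² = (93/8 + 0)² = (93/8)² = 8649/64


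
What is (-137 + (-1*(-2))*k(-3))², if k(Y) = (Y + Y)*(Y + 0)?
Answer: 10201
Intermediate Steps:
k(Y) = 2*Y² (k(Y) = (2*Y)*Y = 2*Y²)
(-137 + (-1*(-2))*k(-3))² = (-137 + (-1*(-2))*(2*(-3)²))² = (-137 + 2*(2*9))² = (-137 + 2*18)² = (-137 + 36)² = (-101)² = 10201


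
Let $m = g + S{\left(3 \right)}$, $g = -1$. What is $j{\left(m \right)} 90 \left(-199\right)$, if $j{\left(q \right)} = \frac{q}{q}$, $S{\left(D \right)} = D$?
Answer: $-17910$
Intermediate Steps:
$m = 2$ ($m = -1 + 3 = 2$)
$j{\left(q \right)} = 1$
$j{\left(m \right)} 90 \left(-199\right) = 1 \cdot 90 \left(-199\right) = 90 \left(-199\right) = -17910$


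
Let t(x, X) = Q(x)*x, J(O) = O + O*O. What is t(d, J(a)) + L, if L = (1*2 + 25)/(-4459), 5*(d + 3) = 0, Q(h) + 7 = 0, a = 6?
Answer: 93612/4459 ≈ 20.994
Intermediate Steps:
Q(h) = -7 (Q(h) = -7 + 0 = -7)
d = -3 (d = -3 + (⅕)*0 = -3 + 0 = -3)
J(O) = O + O²
t(x, X) = -7*x
L = -27/4459 (L = (2 + 25)*(-1/4459) = 27*(-1/4459) = -27/4459 ≈ -0.0060552)
t(d, J(a)) + L = -7*(-3) - 27/4459 = 21 - 27/4459 = 93612/4459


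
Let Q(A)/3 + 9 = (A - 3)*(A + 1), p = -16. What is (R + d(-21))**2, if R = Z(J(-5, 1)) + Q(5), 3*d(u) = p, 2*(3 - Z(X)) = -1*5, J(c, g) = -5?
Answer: 3025/36 ≈ 84.028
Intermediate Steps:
Z(X) = 11/2 (Z(X) = 3 - (-1)*5/2 = 3 - 1/2*(-5) = 3 + 5/2 = 11/2)
d(u) = -16/3 (d(u) = (1/3)*(-16) = -16/3)
Q(A) = -27 + 3*(1 + A)*(-3 + A) (Q(A) = -27 + 3*((A - 3)*(A + 1)) = -27 + 3*((-3 + A)*(1 + A)) = -27 + 3*((1 + A)*(-3 + A)) = -27 + 3*(1 + A)*(-3 + A))
R = 29/2 (R = 11/2 + (-36 - 6*5 + 3*5**2) = 11/2 + (-36 - 30 + 3*25) = 11/2 + (-36 - 30 + 75) = 11/2 + 9 = 29/2 ≈ 14.500)
(R + d(-21))**2 = (29/2 - 16/3)**2 = (55/6)**2 = 3025/36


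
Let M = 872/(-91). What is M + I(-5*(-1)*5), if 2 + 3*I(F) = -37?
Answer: -2055/91 ≈ -22.582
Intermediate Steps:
I(F) = -13 (I(F) = -⅔ + (⅓)*(-37) = -⅔ - 37/3 = -13)
M = -872/91 (M = 872*(-1/91) = -872/91 ≈ -9.5824)
M + I(-5*(-1)*5) = -872/91 - 13 = -2055/91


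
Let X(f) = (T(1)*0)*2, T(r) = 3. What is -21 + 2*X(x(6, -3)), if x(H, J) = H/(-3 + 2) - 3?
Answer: -21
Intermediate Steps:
x(H, J) = -3 - H (x(H, J) = H/(-1) - 3 = H*(-1) - 3 = -H - 3 = -3 - H)
X(f) = 0 (X(f) = (3*0)*2 = 0*2 = 0)
-21 + 2*X(x(6, -3)) = -21 + 2*0 = -21 + 0 = -21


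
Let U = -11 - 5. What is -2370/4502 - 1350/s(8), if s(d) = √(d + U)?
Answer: -1185/2251 + 675*I*√2/2 ≈ -0.52643 + 477.3*I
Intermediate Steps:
U = -16
s(d) = √(-16 + d) (s(d) = √(d - 16) = √(-16 + d))
-2370/4502 - 1350/s(8) = -2370/4502 - 1350/√(-16 + 8) = -2370*1/4502 - 1350*(-I*√2/4) = -1185/2251 - 1350*(-I*√2/4) = -1185/2251 - (-675)*I*√2/2 = -1185/2251 + 675*I*√2/2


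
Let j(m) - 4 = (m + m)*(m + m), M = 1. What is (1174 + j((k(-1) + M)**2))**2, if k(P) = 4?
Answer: 13527684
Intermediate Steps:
j(m) = 4 + 4*m**2 (j(m) = 4 + (m + m)*(m + m) = 4 + (2*m)*(2*m) = 4 + 4*m**2)
(1174 + j((k(-1) + M)**2))**2 = (1174 + (4 + 4*((4 + 1)**2)**2))**2 = (1174 + (4 + 4*(5**2)**2))**2 = (1174 + (4 + 4*25**2))**2 = (1174 + (4 + 4*625))**2 = (1174 + (4 + 2500))**2 = (1174 + 2504)**2 = 3678**2 = 13527684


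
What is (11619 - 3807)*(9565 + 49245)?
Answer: 459423720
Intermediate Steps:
(11619 - 3807)*(9565 + 49245) = 7812*58810 = 459423720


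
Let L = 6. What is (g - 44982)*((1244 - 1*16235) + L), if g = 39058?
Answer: 88771140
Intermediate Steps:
(g - 44982)*((1244 - 1*16235) + L) = (39058 - 44982)*((1244 - 1*16235) + 6) = -5924*((1244 - 16235) + 6) = -5924*(-14991 + 6) = -5924*(-14985) = 88771140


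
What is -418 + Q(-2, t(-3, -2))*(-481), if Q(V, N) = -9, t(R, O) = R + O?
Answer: 3911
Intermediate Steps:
t(R, O) = O + R
-418 + Q(-2, t(-3, -2))*(-481) = -418 - 9*(-481) = -418 + 4329 = 3911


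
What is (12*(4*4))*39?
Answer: 7488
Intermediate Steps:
(12*(4*4))*39 = (12*16)*39 = 192*39 = 7488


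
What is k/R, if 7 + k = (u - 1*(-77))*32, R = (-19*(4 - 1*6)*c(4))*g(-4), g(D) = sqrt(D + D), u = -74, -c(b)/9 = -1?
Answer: -89*I*sqrt(2)/1368 ≈ -0.092007*I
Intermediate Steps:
c(b) = 9 (c(b) = -9*(-1) = 9)
g(D) = sqrt(2)*sqrt(D) (g(D) = sqrt(2*D) = sqrt(2)*sqrt(D))
R = 684*I*sqrt(2) (R = (-19*(4 - 1*6)*9)*(sqrt(2)*sqrt(-4)) = (-19*(4 - 6)*9)*(sqrt(2)*(2*I)) = (-(-38)*9)*(2*I*sqrt(2)) = (-19*(-18))*(2*I*sqrt(2)) = 342*(2*I*sqrt(2)) = 684*I*sqrt(2) ≈ 967.32*I)
k = 89 (k = -7 + (-74 - 1*(-77))*32 = -7 + (-74 + 77)*32 = -7 + 3*32 = -7 + 96 = 89)
k/R = 89/((684*I*sqrt(2))) = 89*(-I*sqrt(2)/1368) = -89*I*sqrt(2)/1368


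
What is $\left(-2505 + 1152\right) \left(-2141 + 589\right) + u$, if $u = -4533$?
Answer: $2095323$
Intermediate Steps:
$\left(-2505 + 1152\right) \left(-2141 + 589\right) + u = \left(-2505 + 1152\right) \left(-2141 + 589\right) - 4533 = \left(-1353\right) \left(-1552\right) - 4533 = 2099856 - 4533 = 2095323$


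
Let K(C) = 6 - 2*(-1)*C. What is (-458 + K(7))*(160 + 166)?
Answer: -142788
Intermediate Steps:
K(C) = 6 + 2*C (K(C) = 6 - (-2)*C = 6 + 2*C)
(-458 + K(7))*(160 + 166) = (-458 + (6 + 2*7))*(160 + 166) = (-458 + (6 + 14))*326 = (-458 + 20)*326 = -438*326 = -142788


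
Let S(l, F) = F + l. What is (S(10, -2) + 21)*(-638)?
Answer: -18502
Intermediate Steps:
(S(10, -2) + 21)*(-638) = ((-2 + 10) + 21)*(-638) = (8 + 21)*(-638) = 29*(-638) = -18502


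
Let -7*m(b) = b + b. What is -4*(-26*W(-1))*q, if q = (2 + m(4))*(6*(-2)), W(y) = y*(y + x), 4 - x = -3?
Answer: 44928/7 ≈ 6418.3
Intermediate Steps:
x = 7 (x = 4 - 1*(-3) = 4 + 3 = 7)
m(b) = -2*b/7 (m(b) = -(b + b)/7 = -2*b/7)
W(y) = y*(7 + y) (W(y) = y*(y + 7) = y*(7 + y))
q = -72/7 (q = (2 - 2/7*4)*(6*(-2)) = (2 - 8/7)*(-12) = (6/7)*(-12) = -72/7 ≈ -10.286)
-4*(-26*W(-1))*q = -4*(-(-26)*(7 - 1))*(-72)/7 = -4*(-(-26)*6)*(-72)/7 = -4*(-26*(-6))*(-72)/7 = -624*(-72)/7 = -4*(-11232/7) = 44928/7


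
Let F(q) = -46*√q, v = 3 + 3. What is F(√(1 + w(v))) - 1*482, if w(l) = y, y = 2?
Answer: -482 - 46*3^(¼) ≈ -542.54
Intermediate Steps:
v = 6
w(l) = 2
F(√(1 + w(v))) - 1*482 = -46*(1 + 2)^(¼) - 1*482 = -46*3^(¼) - 482 = -482 - 46*3^(¼)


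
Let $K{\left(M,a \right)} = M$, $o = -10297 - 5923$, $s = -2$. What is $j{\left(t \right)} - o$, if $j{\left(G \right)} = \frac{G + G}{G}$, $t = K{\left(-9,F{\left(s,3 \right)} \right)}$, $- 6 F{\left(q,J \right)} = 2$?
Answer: $16222$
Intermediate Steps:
$F{\left(q,J \right)} = - \frac{1}{3}$ ($F{\left(q,J \right)} = \left(- \frac{1}{6}\right) 2 = - \frac{1}{3}$)
$o = -16220$ ($o = -10297 - 5923 = -16220$)
$t = -9$
$j{\left(G \right)} = 2$ ($j{\left(G \right)} = \frac{2 G}{G} = 2$)
$j{\left(t \right)} - o = 2 - -16220 = 2 + 16220 = 16222$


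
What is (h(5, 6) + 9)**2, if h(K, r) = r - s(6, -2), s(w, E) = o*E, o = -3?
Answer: 81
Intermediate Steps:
s(w, E) = -3*E
h(K, r) = -6 + r (h(K, r) = r - (-3)*(-2) = r - 1*6 = r - 6 = -6 + r)
(h(5, 6) + 9)**2 = ((-6 + 6) + 9)**2 = (0 + 9)**2 = 9**2 = 81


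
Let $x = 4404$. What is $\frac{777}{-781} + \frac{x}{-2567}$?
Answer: $- \frac{5434083}{2004827} \approx -2.7105$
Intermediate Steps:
$\frac{777}{-781} + \frac{x}{-2567} = \frac{777}{-781} + \frac{4404}{-2567} = 777 \left(- \frac{1}{781}\right) + 4404 \left(- \frac{1}{2567}\right) = - \frac{777}{781} - \frac{4404}{2567} = - \frac{5434083}{2004827}$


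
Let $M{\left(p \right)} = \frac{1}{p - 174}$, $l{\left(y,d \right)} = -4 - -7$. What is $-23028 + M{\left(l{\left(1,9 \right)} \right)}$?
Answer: $- \frac{3937789}{171} \approx -23028.0$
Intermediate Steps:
$l{\left(y,d \right)} = 3$ ($l{\left(y,d \right)} = -4 + 7 = 3$)
$M{\left(p \right)} = \frac{1}{-174 + p}$
$-23028 + M{\left(l{\left(1,9 \right)} \right)} = -23028 + \frac{1}{-174 + 3} = -23028 + \frac{1}{-171} = -23028 - \frac{1}{171} = - \frac{3937789}{171}$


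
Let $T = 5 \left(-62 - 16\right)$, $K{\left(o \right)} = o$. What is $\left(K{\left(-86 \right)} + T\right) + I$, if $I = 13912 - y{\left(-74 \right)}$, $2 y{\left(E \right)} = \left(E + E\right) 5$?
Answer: $13806$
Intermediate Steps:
$y{\left(E \right)} = 5 E$ ($y{\left(E \right)} = \frac{\left(E + E\right) 5}{2} = \frac{2 E 5}{2} = \frac{10 E}{2} = 5 E$)
$T = -390$ ($T = 5 \left(-78\right) = -390$)
$I = 14282$ ($I = 13912 - 5 \left(-74\right) = 13912 - -370 = 13912 + 370 = 14282$)
$\left(K{\left(-86 \right)} + T\right) + I = \left(-86 - 390\right) + 14282 = -476 + 14282 = 13806$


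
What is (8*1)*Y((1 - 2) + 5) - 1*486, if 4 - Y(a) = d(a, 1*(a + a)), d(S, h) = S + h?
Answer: -550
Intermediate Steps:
Y(a) = 4 - 3*a (Y(a) = 4 - (a + 1*(a + a)) = 4 - (a + 1*(2*a)) = 4 - (a + 2*a) = 4 - 3*a)
(8*1)*Y((1 - 2) + 5) - 1*486 = (8*1)*(4 - 3*((1 - 2) + 5)) - 1*486 = 8*(4 - 3*(-1 + 5)) - 486 = 8*(4 - 3*4) - 486 = 8*(4 - 12) - 486 = 8*(-8) - 486 = -64 - 486 = -550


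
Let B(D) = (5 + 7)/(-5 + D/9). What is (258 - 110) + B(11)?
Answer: 2462/17 ≈ 144.82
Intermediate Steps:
B(D) = 12/(-5 + D/9) (B(D) = 12/(-5 + D*(1/9)) = 12/(-5 + D/9))
(258 - 110) + B(11) = (258 - 110) + 108/(-45 + 11) = 148 + 108/(-34) = 148 + 108*(-1/34) = 148 - 54/17 = 2462/17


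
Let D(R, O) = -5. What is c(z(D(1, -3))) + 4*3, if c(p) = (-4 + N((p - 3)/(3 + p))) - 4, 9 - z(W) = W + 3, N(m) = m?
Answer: 32/7 ≈ 4.5714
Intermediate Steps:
z(W) = 6 - W (z(W) = 9 - (W + 3) = 9 - (3 + W) = 9 + (-3 - W) = 6 - W)
c(p) = -8 + (-3 + p)/(3 + p) (c(p) = (-4 + (p - 3)/(3 + p)) - 4 = (-4 + (-3 + p)/(3 + p)) - 4 = -8 + (-3 + p)/(3 + p))
c(z(D(1, -3))) + 4*3 = (-27 - 7*(6 - 1*(-5)))/(3 + (6 - 1*(-5))) + 4*3 = (-27 - 7*(6 + 5))/(3 + (6 + 5)) + 12 = (-27 - 7*11)/(3 + 11) + 12 = (-27 - 77)/14 + 12 = (1/14)*(-104) + 12 = -52/7 + 12 = 32/7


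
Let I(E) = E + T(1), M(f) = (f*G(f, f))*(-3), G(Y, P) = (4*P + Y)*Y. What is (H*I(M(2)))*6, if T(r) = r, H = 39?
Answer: -27846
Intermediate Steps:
G(Y, P) = Y*(Y + 4*P) (G(Y, P) = (Y + 4*P)*Y = Y*(Y + 4*P))
M(f) = -15*f³ (M(f) = (f*(f*(f + 4*f)))*(-3) = (f*(f*(5*f)))*(-3) = (f*(5*f²))*(-3) = (5*f³)*(-3) = -15*f³)
I(E) = 1 + E (I(E) = E + 1 = 1 + E)
(H*I(M(2)))*6 = (39*(1 - 15*2³))*6 = (39*(1 - 15*8))*6 = (39*(1 - 120))*6 = (39*(-119))*6 = -4641*6 = -27846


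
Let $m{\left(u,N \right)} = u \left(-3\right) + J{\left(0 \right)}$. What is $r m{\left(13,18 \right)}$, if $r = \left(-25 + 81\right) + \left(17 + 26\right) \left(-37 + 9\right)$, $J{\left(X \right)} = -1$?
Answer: $45920$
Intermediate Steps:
$m{\left(u,N \right)} = -1 - 3 u$ ($m{\left(u,N \right)} = u \left(-3\right) - 1 = - 3 u - 1 = -1 - 3 u$)
$r = -1148$ ($r = 56 + 43 \left(-28\right) = 56 - 1204 = -1148$)
$r m{\left(13,18 \right)} = - 1148 \left(-1 - 39\right) = \left(-1148\right) \left(-40\right) = 45920$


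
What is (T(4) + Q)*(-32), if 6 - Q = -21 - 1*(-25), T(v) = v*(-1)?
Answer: 64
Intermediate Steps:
T(v) = -v
Q = 2 (Q = 6 - (-21 - 1*(-25)) = 6 - (-21 + 25) = 6 - 1*4 = 6 - 4 = 2)
(T(4) + Q)*(-32) = (-1*4 + 2)*(-32) = (-4 + 2)*(-32) = -2*(-32) = 64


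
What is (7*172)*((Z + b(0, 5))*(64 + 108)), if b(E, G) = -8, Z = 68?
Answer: 12425280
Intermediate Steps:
(7*172)*((Z + b(0, 5))*(64 + 108)) = (7*172)*((68 - 8)*(64 + 108)) = 1204*(60*172) = 1204*10320 = 12425280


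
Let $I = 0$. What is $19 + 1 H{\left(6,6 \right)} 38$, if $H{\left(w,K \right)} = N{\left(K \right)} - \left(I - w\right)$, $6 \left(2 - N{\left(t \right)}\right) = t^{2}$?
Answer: $95$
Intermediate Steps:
$N{\left(t \right)} = 2 - \frac{t^{2}}{6}$
$H{\left(w,K \right)} = 2 + w - \frac{K^{2}}{6}$ ($H{\left(w,K \right)} = \left(2 - \frac{K^{2}}{6}\right) - \left(0 - w\right) = \left(2 - \frac{K^{2}}{6}\right) - - w = \left(2 - \frac{K^{2}}{6}\right) + w = 2 + w - \frac{K^{2}}{6}$)
$19 + 1 H{\left(6,6 \right)} 38 = 19 + 1 \left(2 + 6 - \frac{6^{2}}{6}\right) 38 = 19 + 1 \left(2 + 6 - 6\right) 38 = 19 + 1 \cdot 2 \cdot 38 = 19 + 2 \cdot 38 = 19 + 76 = 95$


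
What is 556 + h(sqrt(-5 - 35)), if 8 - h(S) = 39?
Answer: 525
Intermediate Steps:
h(S) = -31 (h(S) = 8 - 1*39 = 8 - 39 = -31)
556 + h(sqrt(-5 - 35)) = 556 - 31 = 525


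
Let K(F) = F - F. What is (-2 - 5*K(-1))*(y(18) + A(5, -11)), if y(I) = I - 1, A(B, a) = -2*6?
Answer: -10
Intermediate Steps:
A(B, a) = -12
y(I) = -1 + I
K(F) = 0
(-2 - 5*K(-1))*(y(18) + A(5, -11)) = (-2 - 5*0)*((-1 + 18) - 12) = (-2 + 0)*(17 - 12) = -2*5 = -10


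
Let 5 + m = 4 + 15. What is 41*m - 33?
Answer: 541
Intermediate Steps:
m = 14 (m = -5 + (4 + 15) = -5 + 19 = 14)
41*m - 33 = 41*14 - 33 = 574 - 33 = 541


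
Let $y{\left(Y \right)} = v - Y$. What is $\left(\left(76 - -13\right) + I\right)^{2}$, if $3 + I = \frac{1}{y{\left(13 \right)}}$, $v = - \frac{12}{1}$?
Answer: $\frac{4618201}{625} \approx 7389.1$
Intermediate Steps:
$v = -12$ ($v = \left(-12\right) 1 = -12$)
$y{\left(Y \right)} = -12 - Y$
$I = - \frac{76}{25}$ ($I = -3 + \frac{1}{-12 - 13} = -3 + \frac{1}{-25} = -3 - \frac{1}{25} = - \frac{76}{25} \approx -3.04$)
$\left(\left(76 - -13\right) + I\right)^{2} = \left(\left(76 - -13\right) - \frac{76}{25}\right)^{2} = \left(\left(76 + 13\right) - \frac{76}{25}\right)^{2} = \left(89 - \frac{76}{25}\right)^{2} = \left(\frac{2149}{25}\right)^{2} = \frac{4618201}{625}$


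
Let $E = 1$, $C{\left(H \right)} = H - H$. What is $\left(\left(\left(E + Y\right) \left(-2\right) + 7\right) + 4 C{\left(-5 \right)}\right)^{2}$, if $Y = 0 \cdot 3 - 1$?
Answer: $49$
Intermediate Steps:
$C{\left(H \right)} = 0$
$Y = -1$ ($Y = 0 - 1 = -1$)
$\left(\left(\left(E + Y\right) \left(-2\right) + 7\right) + 4 C{\left(-5 \right)}\right)^{2} = \left(\left(\left(1 - 1\right) \left(-2\right) + 7\right) + 4 \cdot 0\right)^{2} = \left(\left(0 \left(-2\right) + 7\right) + 0\right)^{2} = \left(\left(0 + 7\right) + 0\right)^{2} = \left(7 + 0\right)^{2} = 7^{2} = 49$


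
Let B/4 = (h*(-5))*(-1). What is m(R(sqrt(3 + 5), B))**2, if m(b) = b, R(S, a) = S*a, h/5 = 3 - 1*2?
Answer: 80000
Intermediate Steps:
h = 5 (h = 5*(3 - 1*2) = 5*(3 - 2) = 5*1 = 5)
B = 100 (B = 4*((5*(-5))*(-1)) = 4*(-25*(-1)) = 4*25 = 100)
m(R(sqrt(3 + 5), B))**2 = (sqrt(3 + 5)*100)**2 = (sqrt(8)*100)**2 = ((2*sqrt(2))*100)**2 = (200*sqrt(2))**2 = 80000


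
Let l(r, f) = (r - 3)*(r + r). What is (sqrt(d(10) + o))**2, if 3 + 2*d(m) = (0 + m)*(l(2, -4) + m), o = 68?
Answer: 193/2 ≈ 96.500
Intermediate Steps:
l(r, f) = 2*r*(-3 + r) (l(r, f) = (-3 + r)*(2*r) = 2*r*(-3 + r))
d(m) = -3/2 + m*(-4 + m)/2 (d(m) = -3/2 + ((0 + m)*(2*2*(-3 + 2) + m))/2 = -3/2 + (m*(2*2*(-1) + m))/2 = -3/2 + (m*(-4 + m))/2 = -3/2 + m*(-4 + m)/2)
(sqrt(d(10) + o))**2 = (sqrt((-3/2 + (1/2)*10**2 - 2*10) + 68))**2 = (sqrt((-3/2 + (1/2)*100 - 20) + 68))**2 = (sqrt((-3/2 + 50 - 20) + 68))**2 = (sqrt(57/2 + 68))**2 = (sqrt(193/2))**2 = (sqrt(386)/2)**2 = 193/2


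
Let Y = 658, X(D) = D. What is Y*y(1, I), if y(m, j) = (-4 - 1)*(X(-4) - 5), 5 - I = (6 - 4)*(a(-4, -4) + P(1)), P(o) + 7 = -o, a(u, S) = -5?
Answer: 29610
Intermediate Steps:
P(o) = -7 - o
I = 31 (I = 5 - (6 - 4)*(-5 + (-7 - 1*1)) = 5 - 2*(-5 + (-7 - 1)) = 5 - 2*(-5 - 8) = 5 - 2*(-13) = 5 - 1*(-26) = 5 + 26 = 31)
y(m, j) = 45 (y(m, j) = (-4 - 1)*(-4 - 5) = -5*(-9) = 45)
Y*y(1, I) = 658*45 = 29610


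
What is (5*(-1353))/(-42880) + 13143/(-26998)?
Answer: -38093037/115767424 ≈ -0.32905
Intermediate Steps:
(5*(-1353))/(-42880) + 13143/(-26998) = -6765*(-1/42880) + 13143*(-1/26998) = 1353/8576 - 13143/26998 = -38093037/115767424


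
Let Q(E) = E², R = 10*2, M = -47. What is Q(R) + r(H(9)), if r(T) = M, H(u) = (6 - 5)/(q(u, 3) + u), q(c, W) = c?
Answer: 353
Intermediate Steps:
R = 20
H(u) = 1/(2*u) (H(u) = (6 - 5)/(u + u) = 1/(2*u))
r(T) = -47
Q(R) + r(H(9)) = 20² - 47 = 400 - 47 = 353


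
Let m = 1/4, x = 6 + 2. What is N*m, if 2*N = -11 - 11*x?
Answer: -99/8 ≈ -12.375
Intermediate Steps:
x = 8
N = -99/2 (N = (-11 - 11*8)/2 = (-11 - 88)/2 = (½)*(-99) = -99/2 ≈ -49.500)
m = ¼ ≈ 0.25000
N*m = -99/2*¼ = -99/8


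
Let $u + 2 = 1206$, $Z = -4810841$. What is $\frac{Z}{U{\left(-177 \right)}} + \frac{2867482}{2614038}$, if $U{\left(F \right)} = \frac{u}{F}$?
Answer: $\frac{158993293025921}{224807268} \approx 7.0724 \cdot 10^{5}$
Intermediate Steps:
$u = 1204$ ($u = -2 + 1206 = 1204$)
$U{\left(F \right)} = \frac{1204}{F}$
$\frac{Z}{U{\left(-177 \right)}} + \frac{2867482}{2614038} = - \frac{4810841}{1204 \frac{1}{-177}} + \frac{2867482}{2614038} = - \frac{4810841}{1204 \left(- \frac{1}{177}\right)} + 2867482 \cdot \frac{1}{2614038} = - \frac{4810841}{- \frac{1204}{177}} + \frac{1433741}{1307019} = \left(-4810841\right) \left(- \frac{177}{1204}\right) + \frac{1433741}{1307019} = \frac{121645551}{172} + \frac{1433741}{1307019} = \frac{158993293025921}{224807268}$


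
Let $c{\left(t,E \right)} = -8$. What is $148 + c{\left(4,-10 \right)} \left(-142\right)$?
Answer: $1284$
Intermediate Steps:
$148 + c{\left(4,-10 \right)} \left(-142\right) = 148 - -1136 = 148 + 1136 = 1284$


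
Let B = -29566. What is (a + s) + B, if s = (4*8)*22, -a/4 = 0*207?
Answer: -28862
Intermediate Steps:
a = 0 (a = -0*207 = -4*0 = 0)
s = 704 (s = 32*22 = 704)
(a + s) + B = (0 + 704) - 29566 = 704 - 29566 = -28862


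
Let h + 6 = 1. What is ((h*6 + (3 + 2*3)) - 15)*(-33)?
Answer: 1188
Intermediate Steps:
h = -5 (h = -6 + 1 = -5)
((h*6 + (3 + 2*3)) - 15)*(-33) = ((-5*6 + (3 + 2*3)) - 15)*(-33) = ((-30 + (3 + 6)) - 15)*(-33) = ((-30 + 9) - 15)*(-33) = (-21 - 15)*(-33) = -36*(-33) = 1188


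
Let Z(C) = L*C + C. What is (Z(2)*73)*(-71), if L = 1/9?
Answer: -103660/9 ≈ -11518.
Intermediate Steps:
L = 1/9 ≈ 0.11111
Z(C) = 10*C/9 (Z(C) = C/9 + C = 10*C/9)
(Z(2)*73)*(-71) = (((10/9)*2)*73)*(-71) = ((20/9)*73)*(-71) = (1460/9)*(-71) = -103660/9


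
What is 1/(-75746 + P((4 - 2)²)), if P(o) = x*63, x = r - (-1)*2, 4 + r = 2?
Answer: -1/75746 ≈ -1.3202e-5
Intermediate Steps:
r = -2 (r = -4 + 2 = -2)
x = 0 (x = -2 - (-1)*2 = -2 - 1*(-2) = -2 + 2 = 0)
P(o) = 0 (P(o) = 0*63 = 0)
1/(-75746 + P((4 - 2)²)) = 1/(-75746 + 0) = 1/(-75746) = -1/75746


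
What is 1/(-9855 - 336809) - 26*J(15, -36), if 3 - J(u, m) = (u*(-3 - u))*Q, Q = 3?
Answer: -7327783633/346664 ≈ -21138.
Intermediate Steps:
J(u, m) = 3 - 3*u*(-3 - u) (J(u, m) = 3 - u*(-3 - u)*3 = 3 - 3*u*(-3 - u))
1/(-9855 - 336809) - 26*J(15, -36) = 1/(-9855 - 336809) - 26*(3 + 3*15**2 + 9*15) = 1/(-346664) - 26*(3 + 3*225 + 135) = -1/346664 - 26*(3 + 675 + 135) = -1/346664 - 26*813 = -1/346664 - 21138 = -7327783633/346664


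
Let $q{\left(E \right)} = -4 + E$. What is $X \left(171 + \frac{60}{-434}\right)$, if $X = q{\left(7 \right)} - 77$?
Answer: $- \frac{2743698}{217} \approx -12644.0$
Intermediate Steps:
$X = -74$ ($X = \left(-4 + 7\right) - 77 = 3 - 77 = -74$)
$X \left(171 + \frac{60}{-434}\right) = - 74 \left(171 + \frac{60}{-434}\right) = - 74 \left(171 + 60 \left(- \frac{1}{434}\right)\right) = - 74 \left(171 - \frac{30}{217}\right) = \left(-74\right) \frac{37077}{217} = - \frac{2743698}{217}$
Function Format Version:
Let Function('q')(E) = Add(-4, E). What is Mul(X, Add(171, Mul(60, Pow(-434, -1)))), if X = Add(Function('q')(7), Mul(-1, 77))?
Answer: Rational(-2743698, 217) ≈ -12644.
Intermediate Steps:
X = -74 (X = Add(Add(-4, 7), Mul(-1, 77)) = Add(3, -77) = -74)
Mul(X, Add(171, Mul(60, Pow(-434, -1)))) = Mul(-74, Add(171, Mul(60, Pow(-434, -1)))) = Mul(-74, Add(171, Mul(60, Rational(-1, 434)))) = Mul(-74, Add(171, Rational(-30, 217))) = Mul(-74, Rational(37077, 217)) = Rational(-2743698, 217)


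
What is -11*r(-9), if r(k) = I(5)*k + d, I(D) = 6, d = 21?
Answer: 363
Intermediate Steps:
r(k) = 21 + 6*k (r(k) = 6*k + 21 = 21 + 6*k)
-11*r(-9) = -11*(21 + 6*(-9)) = -11*(21 - 54) = -11*(-33) = 363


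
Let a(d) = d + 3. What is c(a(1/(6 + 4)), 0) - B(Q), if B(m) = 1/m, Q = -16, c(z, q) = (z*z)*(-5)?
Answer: -3839/80 ≈ -47.987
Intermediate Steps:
a(d) = 3 + d
c(z, q) = -5*z² (c(z, q) = z²*(-5) = -5*z²)
c(a(1/(6 + 4)), 0) - B(Q) = -5*(3 + 1/(6 + 4))² - 1/(-16) = -5*(3 + 1/10)² - 1*(-1/16) = -5*(3 + ⅒)² + 1/16 = -5*(31/10)² + 1/16 = -5*961/100 + 1/16 = -961/20 + 1/16 = -3839/80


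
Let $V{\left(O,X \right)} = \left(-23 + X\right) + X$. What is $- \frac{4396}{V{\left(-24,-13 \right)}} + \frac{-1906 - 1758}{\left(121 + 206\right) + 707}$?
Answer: $\frac{311852}{3619} \approx 86.171$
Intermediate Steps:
$V{\left(O,X \right)} = -23 + 2 X$
$- \frac{4396}{V{\left(-24,-13 \right)}} + \frac{-1906 - 1758}{\left(121 + 206\right) + 707} = - \frac{4396}{-23 + 2 \left(-13\right)} + \frac{-1906 - 1758}{\left(121 + 206\right) + 707} = - \frac{4396}{-23 - 26} + \frac{-1906 - 1758}{327 + 707} = - \frac{4396}{-49} - \frac{3664}{1034} = \left(-4396\right) \left(- \frac{1}{49}\right) - \frac{1832}{517} = \frac{628}{7} - \frac{1832}{517} = \frac{311852}{3619}$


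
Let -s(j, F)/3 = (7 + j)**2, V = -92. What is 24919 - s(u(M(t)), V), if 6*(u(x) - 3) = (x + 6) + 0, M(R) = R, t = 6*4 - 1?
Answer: 306949/12 ≈ 25579.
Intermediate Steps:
t = 23 (t = 24 - 1 = 23)
u(x) = 4 + x/6 (u(x) = 3 + ((x + 6) + 0)/6 = 3 + ((6 + x) + 0)/6 = 3 + (6 + x)/6 = 3 + (1 + x/6) = 4 + x/6)
s(j, F) = -3*(7 + j)**2
24919 - s(u(M(t)), V) = 24919 - (-3)*(7 + (4 + (1/6)*23))**2 = 24919 - (-3)*(7 + (4 + 23/6))**2 = 24919 - (-3)*(7 + 47/6)**2 = 24919 - (-3)*(89/6)**2 = 24919 - (-3)*7921/36 = 24919 - 1*(-7921/12) = 24919 + 7921/12 = 306949/12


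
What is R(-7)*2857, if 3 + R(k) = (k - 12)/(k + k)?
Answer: -65711/14 ≈ -4693.6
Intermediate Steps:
R(k) = -3 + (-12 + k)/(2*k) (R(k) = -3 + (k - 12)/(k + k) = -3 + (-12 + k)/((2*k)) = -3 + (-12 + k)*(1/(2*k)) = -3 + (-12 + k)/(2*k))
R(-7)*2857 = (-5/2 - 6/(-7))*2857 = (-5/2 - 6*(-⅐))*2857 = (-5/2 + 6/7)*2857 = -23/14*2857 = -65711/14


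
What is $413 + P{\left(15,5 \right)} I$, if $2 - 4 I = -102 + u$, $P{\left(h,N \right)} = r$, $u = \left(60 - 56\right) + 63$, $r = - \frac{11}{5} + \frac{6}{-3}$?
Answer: $\frac{7483}{20} \approx 374.15$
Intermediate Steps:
$r = - \frac{21}{5}$ ($r = \left(-11\right) \frac{1}{5} + 6 \left(- \frac{1}{3}\right) = - \frac{11}{5} - 2 = - \frac{21}{5} \approx -4.2$)
$u = 67$ ($u = 4 + 63 = 67$)
$P{\left(h,N \right)} = - \frac{21}{5}$
$I = \frac{37}{4}$ ($I = \frac{1}{2} - \frac{-102 + 67}{4} = \frac{1}{2} - - \frac{35}{4} = \frac{1}{2} + \frac{35}{4} = \frac{37}{4} \approx 9.25$)
$413 + P{\left(15,5 \right)} I = 413 - \frac{777}{20} = \frac{7483}{20}$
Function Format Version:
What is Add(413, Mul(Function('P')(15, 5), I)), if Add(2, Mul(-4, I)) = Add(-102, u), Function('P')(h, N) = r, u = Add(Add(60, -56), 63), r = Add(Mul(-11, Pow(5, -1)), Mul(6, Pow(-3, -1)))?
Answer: Rational(7483, 20) ≈ 374.15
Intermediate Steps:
r = Rational(-21, 5) (r = Add(Mul(-11, Rational(1, 5)), Mul(6, Rational(-1, 3))) = Add(Rational(-11, 5), -2) = Rational(-21, 5) ≈ -4.2000)
u = 67 (u = Add(4, 63) = 67)
Function('P')(h, N) = Rational(-21, 5)
I = Rational(37, 4) (I = Add(Rational(1, 2), Mul(Rational(-1, 4), Add(-102, 67))) = Add(Rational(1, 2), Mul(Rational(-1, 4), -35)) = Add(Rational(1, 2), Rational(35, 4)) = Rational(37, 4) ≈ 9.2500)
Add(413, Mul(Function('P')(15, 5), I)) = Add(413, Mul(Rational(-21, 5), Rational(37, 4))) = Add(413, Rational(-777, 20)) = Rational(7483, 20)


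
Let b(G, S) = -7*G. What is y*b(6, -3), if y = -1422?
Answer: 59724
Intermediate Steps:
y*b(6, -3) = -(-9954)*6 = -1422*(-42) = 59724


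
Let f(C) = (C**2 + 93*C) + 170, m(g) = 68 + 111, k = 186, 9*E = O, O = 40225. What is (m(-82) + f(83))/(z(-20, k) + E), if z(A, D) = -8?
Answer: 134613/40153 ≈ 3.3525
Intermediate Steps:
E = 40225/9 (E = (1/9)*40225 = 40225/9 ≈ 4469.4)
m(g) = 179
f(C) = 170 + C**2 + 93*C
(m(-82) + f(83))/(z(-20, k) + E) = (179 + (170 + 83**2 + 93*83))/(-8 + 40225/9) = (179 + (170 + 6889 + 7719))/(40153/9) = (179 + 14778)*(9/40153) = 14957*(9/40153) = 134613/40153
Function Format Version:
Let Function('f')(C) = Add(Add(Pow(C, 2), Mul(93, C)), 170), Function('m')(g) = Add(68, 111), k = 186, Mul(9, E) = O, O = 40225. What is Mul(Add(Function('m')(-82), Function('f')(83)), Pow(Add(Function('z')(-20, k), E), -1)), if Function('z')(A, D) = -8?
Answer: Rational(134613, 40153) ≈ 3.3525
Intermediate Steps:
E = Rational(40225, 9) (E = Mul(Rational(1, 9), 40225) = Rational(40225, 9) ≈ 4469.4)
Function('m')(g) = 179
Function('f')(C) = Add(170, Pow(C, 2), Mul(93, C))
Mul(Add(Function('m')(-82), Function('f')(83)), Pow(Add(Function('z')(-20, k), E), -1)) = Mul(Add(179, Add(170, Pow(83, 2), Mul(93, 83))), Pow(Add(-8, Rational(40225, 9)), -1)) = Mul(Add(179, Add(170, 6889, 7719)), Pow(Rational(40153, 9), -1)) = Mul(Add(179, 14778), Rational(9, 40153)) = Mul(14957, Rational(9, 40153)) = Rational(134613, 40153)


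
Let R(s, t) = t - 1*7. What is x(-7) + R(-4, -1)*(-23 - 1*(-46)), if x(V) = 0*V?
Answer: -184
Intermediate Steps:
x(V) = 0
R(s, t) = -7 + t (R(s, t) = t - 7 = -7 + t)
x(-7) + R(-4, -1)*(-23 - 1*(-46)) = 0 + (-7 - 1)*(-23 - 1*(-46)) = 0 - 8*(-23 + 46) = 0 - 8*23 = 0 - 184 = -184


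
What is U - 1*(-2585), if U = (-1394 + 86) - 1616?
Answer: -339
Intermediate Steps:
U = -2924 (U = -1308 - 1616 = -2924)
U - 1*(-2585) = -2924 - 1*(-2585) = -2924 + 2585 = -339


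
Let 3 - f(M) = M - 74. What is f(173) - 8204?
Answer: -8300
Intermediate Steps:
f(M) = 77 - M (f(M) = 3 - (M - 74) = 3 - (-74 + M) = 3 + (74 - M) = 77 - M)
f(173) - 8204 = (77 - 1*173) - 8204 = (77 - 173) - 8204 = -96 - 8204 = -8300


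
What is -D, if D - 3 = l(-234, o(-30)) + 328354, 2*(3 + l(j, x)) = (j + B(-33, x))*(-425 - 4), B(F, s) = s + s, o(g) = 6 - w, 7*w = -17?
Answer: -2624518/7 ≈ -3.7493e+5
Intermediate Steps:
w = -17/7 (w = (⅐)*(-17) = -17/7 ≈ -2.4286)
o(g) = 59/7 (o(g) = 6 - 1*(-17/7) = 6 + 17/7 = 59/7)
B(F, s) = 2*s
l(j, x) = -3 - 429*x - 429*j/2 (l(j, x) = -3 + ((j + 2*x)*(-425 - 4))/2 = -3 + ((j + 2*x)*(-429))/2 = -3 + (-858*x - 429*j)/2 = -3 + (-429*x - 429*j/2) = -3 - 429*x - 429*j/2)
D = 2624518/7 (D = 3 + ((-3 - 429*59/7 - 429/2*(-234)) + 328354) = 3 + ((-3 - 25311/7 + 50193) + 328354) = 3 + (326019/7 + 328354) = 3 + 2624497/7 = 2624518/7 ≈ 3.7493e+5)
-D = -1*2624518/7 = -2624518/7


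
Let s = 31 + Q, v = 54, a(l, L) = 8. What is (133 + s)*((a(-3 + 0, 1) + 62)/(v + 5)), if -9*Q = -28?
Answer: 105280/531 ≈ 198.27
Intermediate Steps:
Q = 28/9 (Q = -⅑*(-28) = 28/9 ≈ 3.1111)
s = 307/9 (s = 31 + 28/9 = 307/9 ≈ 34.111)
(133 + s)*((a(-3 + 0, 1) + 62)/(v + 5)) = (133 + 307/9)*((8 + 62)/(54 + 5)) = 1504*(70/59)/9 = 1504*(70*(1/59))/9 = (1504/9)*(70/59) = 105280/531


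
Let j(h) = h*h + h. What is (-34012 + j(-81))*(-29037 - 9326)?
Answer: 1056210116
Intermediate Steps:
j(h) = h + h² (j(h) = h² + h = h + h²)
(-34012 + j(-81))*(-29037 - 9326) = (-34012 - 81*(1 - 81))*(-29037 - 9326) = (-34012 - 81*(-80))*(-38363) = (-34012 + 6480)*(-38363) = -27532*(-38363) = 1056210116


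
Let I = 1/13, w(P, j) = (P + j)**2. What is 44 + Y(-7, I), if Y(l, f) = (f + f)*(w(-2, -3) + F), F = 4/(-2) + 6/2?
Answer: 48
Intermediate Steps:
F = 1 (F = 4*(-1/2) + 6*(1/2) = -2 + 3 = 1)
I = 1/13 ≈ 0.076923
Y(l, f) = 52*f (Y(l, f) = (f + f)*((-2 - 3)**2 + 1) = (2*f)*((-5)**2 + 1) = (2*f)*(25 + 1) = (2*f)*26 = 52*f)
44 + Y(-7, I) = 44 + 52*(1/13) = 44 + 4 = 48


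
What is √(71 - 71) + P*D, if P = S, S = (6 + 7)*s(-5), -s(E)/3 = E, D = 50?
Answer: 9750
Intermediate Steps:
s(E) = -3*E
S = 195 (S = (6 + 7)*(-3*(-5)) = 13*15 = 195)
P = 195
√(71 - 71) + P*D = √(71 - 71) + 195*50 = √0 + 9750 = 0 + 9750 = 9750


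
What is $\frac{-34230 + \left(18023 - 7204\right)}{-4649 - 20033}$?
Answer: $\frac{571}{602} \approx 0.94851$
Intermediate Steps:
$\frac{-34230 + \left(18023 - 7204\right)}{-4649 - 20033} = \frac{-34230 + 10819}{-24682} = \left(-23411\right) \left(- \frac{1}{24682}\right) = \frac{571}{602}$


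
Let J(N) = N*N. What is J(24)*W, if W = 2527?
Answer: 1455552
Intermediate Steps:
J(N) = N²
J(24)*W = 24²*2527 = 576*2527 = 1455552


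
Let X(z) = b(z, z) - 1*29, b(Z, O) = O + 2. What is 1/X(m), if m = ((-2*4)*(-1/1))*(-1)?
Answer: -1/35 ≈ -0.028571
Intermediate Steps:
b(Z, O) = 2 + O
m = -8 (m = -(-8)*(-1) = -8*(-1)*(-1) = 8*(-1) = -8)
X(z) = -27 + z (X(z) = (2 + z) - 1*29 = (2 + z) - 29 = -27 + z)
1/X(m) = 1/(-27 - 8) = 1/(-35) = -1/35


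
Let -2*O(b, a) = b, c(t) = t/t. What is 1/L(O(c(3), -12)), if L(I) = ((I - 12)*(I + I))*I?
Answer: -4/25 ≈ -0.16000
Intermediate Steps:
c(t) = 1
O(b, a) = -b/2
L(I) = 2*I**2*(-12 + I) (L(I) = ((-12 + I)*(2*I))*I = (2*I*(-12 + I))*I = 2*I**2*(-12 + I))
1/L(O(c(3), -12)) = 1/(2*(-1/2*1)**2*(-12 - 1/2*1)) = 1/(2*(-1/2)**2*(-12 - 1/2)) = 1/(2*(1/4)*(-25/2)) = 1/(-25/4) = -4/25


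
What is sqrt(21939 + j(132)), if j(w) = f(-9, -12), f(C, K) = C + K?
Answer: sqrt(21918) ≈ 148.05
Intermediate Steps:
j(w) = -21 (j(w) = -9 - 12 = -21)
sqrt(21939 + j(132)) = sqrt(21939 - 21) = sqrt(21918)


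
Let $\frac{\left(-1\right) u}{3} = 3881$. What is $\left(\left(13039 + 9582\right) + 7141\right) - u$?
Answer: $41405$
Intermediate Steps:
$u = -11643$ ($u = \left(-3\right) 3881 = -11643$)
$\left(\left(13039 + 9582\right) + 7141\right) - u = \left(\left(13039 + 9582\right) + 7141\right) - -11643 = \left(22621 + 7141\right) + 11643 = 29762 + 11643 = 41405$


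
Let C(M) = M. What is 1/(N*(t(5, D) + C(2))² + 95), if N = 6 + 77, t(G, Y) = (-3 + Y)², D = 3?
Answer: 1/427 ≈ 0.0023419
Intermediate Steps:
N = 83
1/(N*(t(5, D) + C(2))² + 95) = 1/(83*((-3 + 3)² + 2)² + 95) = 1/(83*(0² + 2)² + 95) = 1/(83*(0 + 2)² + 95) = 1/(83*2² + 95) = 1/(83*4 + 95) = 1/(332 + 95) = 1/427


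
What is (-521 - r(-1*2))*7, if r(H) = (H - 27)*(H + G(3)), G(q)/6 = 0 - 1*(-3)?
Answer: -399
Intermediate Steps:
G(q) = 18 (G(q) = 6*(0 - 1*(-3)) = 6*(0 + 3) = 6*3 = 18)
r(H) = (-27 + H)*(18 + H) (r(H) = (H - 27)*(H + 18) = (-27 + H)*(18 + H))
(-521 - r(-1*2))*7 = (-521 - (-486 + (-1*2)² - (-9)*2))*7 = (-521 - (-486 + (-2)² - 9*(-2)))*7 = (-521 - (-486 + 4 + 18))*7 = (-521 - 1*(-464))*7 = (-521 + 464)*7 = -57*7 = -399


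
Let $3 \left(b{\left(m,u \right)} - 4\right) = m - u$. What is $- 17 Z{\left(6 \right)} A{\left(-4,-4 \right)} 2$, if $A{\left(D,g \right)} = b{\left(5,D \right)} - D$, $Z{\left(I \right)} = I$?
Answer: $-2244$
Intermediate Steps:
$b{\left(m,u \right)} = 4 - \frac{u}{3} + \frac{m}{3}$ ($b{\left(m,u \right)} = 4 + \frac{m - u}{3} = 4 + \left(- \frac{u}{3} + \frac{m}{3}\right) = 4 - \frac{u}{3} + \frac{m}{3}$)
$A{\left(D,g \right)} = \frac{17}{3} - \frac{4 D}{3}$ ($A{\left(D,g \right)} = \left(4 - \frac{D}{3} + \frac{1}{3} \cdot 5\right) - D = \left(4 - \frac{D}{3} + \frac{5}{3}\right) - D = \left(\frac{17}{3} - \frac{D}{3}\right) - D = \frac{17}{3} - \frac{4 D}{3}$)
$- 17 Z{\left(6 \right)} A{\left(-4,-4 \right)} 2 = - 17 \cdot 6 \left(\frac{17}{3} - - \frac{16}{3}\right) 2 = - 17 \cdot 6 \left(\frac{17}{3} + \frac{16}{3}\right) 2 = - 17 \cdot 6 \cdot 11 \cdot 2 = - 17 \cdot 66 \cdot 2 = \left(-17\right) 132 = -2244$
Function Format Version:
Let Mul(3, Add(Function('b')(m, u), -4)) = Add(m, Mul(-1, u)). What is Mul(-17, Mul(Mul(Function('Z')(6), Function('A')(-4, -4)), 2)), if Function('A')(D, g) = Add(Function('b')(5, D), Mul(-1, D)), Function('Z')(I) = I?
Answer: -2244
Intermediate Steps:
Function('b')(m, u) = Add(4, Mul(Rational(-1, 3), u), Mul(Rational(1, 3), m)) (Function('b')(m, u) = Add(4, Mul(Rational(1, 3), Add(m, Mul(-1, u)))) = Add(4, Add(Mul(Rational(-1, 3), u), Mul(Rational(1, 3), m))) = Add(4, Mul(Rational(-1, 3), u), Mul(Rational(1, 3), m)))
Function('A')(D, g) = Add(Rational(17, 3), Mul(Rational(-4, 3), D)) (Function('A')(D, g) = Add(Add(4, Mul(Rational(-1, 3), D), Mul(Rational(1, 3), 5)), Mul(-1, D)) = Add(Add(4, Mul(Rational(-1, 3), D), Rational(5, 3)), Mul(-1, D)) = Add(Add(Rational(17, 3), Mul(Rational(-1, 3), D)), Mul(-1, D)) = Add(Rational(17, 3), Mul(Rational(-4, 3), D)))
Mul(-17, Mul(Mul(Function('Z')(6), Function('A')(-4, -4)), 2)) = Mul(-17, Mul(Mul(6, Add(Rational(17, 3), Mul(Rational(-4, 3), -4))), 2)) = Mul(-17, Mul(Mul(6, Add(Rational(17, 3), Rational(16, 3))), 2)) = Mul(-17, Mul(Mul(6, 11), 2)) = Mul(-17, Mul(66, 2)) = Mul(-17, 132) = -2244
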